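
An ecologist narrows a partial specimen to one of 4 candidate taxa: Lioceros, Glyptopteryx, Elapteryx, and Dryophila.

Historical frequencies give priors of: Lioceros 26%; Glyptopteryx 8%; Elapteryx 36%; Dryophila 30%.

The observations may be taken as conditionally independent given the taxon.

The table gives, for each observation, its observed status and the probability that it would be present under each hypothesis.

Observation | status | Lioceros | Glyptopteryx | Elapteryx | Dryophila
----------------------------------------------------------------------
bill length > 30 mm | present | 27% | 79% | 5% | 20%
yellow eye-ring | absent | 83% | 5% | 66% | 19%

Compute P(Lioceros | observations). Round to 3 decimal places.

By Bayes' rule with conditional independence, the unnormalized weight for each hypothesis is prior × ∏ likelihoods (using 1 − P(present | H) for each absent observation):
  Lioceros: 0.26 × 0.27 × (1 − 0.83) = 0.011934
  Glyptopteryx: 0.08 × 0.79 × (1 − 0.05) = 0.06004
  Elapteryx: 0.36 × 0.05 × (1 − 0.66) = 0.00612
  Dryophila: 0.30 × 0.20 × (1 − 0.19) = 0.0486
Normalizing constant Z = 0.011934 + 0.06004 + 0.00612 + 0.0486 = 0.12669.
P(Lioceros | evidence) = 0.011934 / 0.12669 ≈ 0.094.

0.094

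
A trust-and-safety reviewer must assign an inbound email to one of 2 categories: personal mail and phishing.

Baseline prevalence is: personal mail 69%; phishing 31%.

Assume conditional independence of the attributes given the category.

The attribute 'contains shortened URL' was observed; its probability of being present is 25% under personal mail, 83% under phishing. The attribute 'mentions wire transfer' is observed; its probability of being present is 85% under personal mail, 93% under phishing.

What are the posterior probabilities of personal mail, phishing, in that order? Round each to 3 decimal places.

0.380, 0.620

By Bayes' rule with conditional independence, the unnormalized weight for each hypothesis is prior × ∏ likelihoods:
  personal mail: 0.69 × 0.25 × 0.85 = 0.14662
  phishing: 0.31 × 0.83 × 0.93 = 0.23929
Normalizing constant Z = 0.14662 + 0.23929 = 0.38591.
P(personal mail | evidence) = 0.14662 / 0.38591 ≈ 0.380
P(phishing | evidence) = 0.23929 / 0.38591 ≈ 0.620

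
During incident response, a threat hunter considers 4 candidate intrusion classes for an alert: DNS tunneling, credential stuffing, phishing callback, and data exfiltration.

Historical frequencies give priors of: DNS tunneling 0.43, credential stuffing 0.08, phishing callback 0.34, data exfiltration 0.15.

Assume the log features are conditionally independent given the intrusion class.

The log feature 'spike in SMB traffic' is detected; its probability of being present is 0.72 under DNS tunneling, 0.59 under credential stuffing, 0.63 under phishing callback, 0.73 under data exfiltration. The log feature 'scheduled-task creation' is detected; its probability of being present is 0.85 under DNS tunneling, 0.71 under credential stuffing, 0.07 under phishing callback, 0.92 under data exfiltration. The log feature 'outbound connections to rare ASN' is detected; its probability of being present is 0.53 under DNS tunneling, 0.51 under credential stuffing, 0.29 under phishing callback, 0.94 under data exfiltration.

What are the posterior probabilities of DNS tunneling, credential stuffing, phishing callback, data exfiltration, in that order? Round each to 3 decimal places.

By Bayes' rule with conditional independence, the unnormalized weight for each hypothesis is prior × ∏ likelihoods:
  DNS tunneling: 0.43 × 0.72 × 0.85 × 0.53 = 0.13947
  credential stuffing: 0.08 × 0.59 × 0.71 × 0.51 = 0.017091
  phishing callback: 0.34 × 0.63 × 0.07 × 0.29 = 0.0043483
  data exfiltration: 0.15 × 0.73 × 0.92 × 0.94 = 0.094696
Normalizing constant Z = 0.13947 + 0.017091 + 0.0043483 + 0.094696 = 0.25561.
P(DNS tunneling | evidence) = 0.13947 / 0.25561 ≈ 0.546
P(credential stuffing | evidence) = 0.017091 / 0.25561 ≈ 0.067
P(phishing callback | evidence) = 0.0043483 / 0.25561 ≈ 0.017
P(data exfiltration | evidence) = 0.094696 / 0.25561 ≈ 0.370

0.546, 0.067, 0.017, 0.370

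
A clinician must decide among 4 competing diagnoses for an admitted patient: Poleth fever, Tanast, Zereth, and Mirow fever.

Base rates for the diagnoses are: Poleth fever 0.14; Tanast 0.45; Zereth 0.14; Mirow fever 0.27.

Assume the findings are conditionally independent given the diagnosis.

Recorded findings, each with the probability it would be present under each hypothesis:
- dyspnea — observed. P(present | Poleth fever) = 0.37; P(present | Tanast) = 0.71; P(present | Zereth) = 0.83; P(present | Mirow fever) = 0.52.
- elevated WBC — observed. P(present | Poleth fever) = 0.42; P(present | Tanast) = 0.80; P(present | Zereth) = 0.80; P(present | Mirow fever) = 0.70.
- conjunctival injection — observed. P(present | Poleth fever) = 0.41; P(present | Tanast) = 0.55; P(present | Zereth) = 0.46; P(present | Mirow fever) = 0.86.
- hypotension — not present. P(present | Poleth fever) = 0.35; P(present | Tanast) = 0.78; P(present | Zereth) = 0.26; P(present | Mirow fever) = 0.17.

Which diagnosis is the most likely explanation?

Multiply each prior by the joint likelihood of the evidence pattern (using 1 − P(present | H) for each absent finding):
  Poleth fever: 0.14 × 0.37 × 0.42 × 0.41 × (1 − 0.35) = 0.005798
  Tanast: 0.45 × 0.71 × 0.80 × 0.55 × (1 − 0.78) = 0.030928
  Zereth: 0.14 × 0.83 × 0.80 × 0.46 × (1 − 0.26) = 0.031644
  Mirow fever: 0.27 × 0.52 × 0.70 × 0.86 × (1 − 0.17) = 0.070152
Normalizing constant Z = 0.005798 + 0.030928 + 0.031644 + 0.070152 = 0.13852.
P(Poleth fever | evidence) ≈ 0.005798 / 0.13852 ≈ 0.042
P(Tanast | evidence) ≈ 0.030928 / 0.13852 ≈ 0.223
P(Zereth | evidence) ≈ 0.031644 / 0.13852 ≈ 0.228
P(Mirow fever | evidence) ≈ 0.070152 / 0.13852 ≈ 0.506
The largest is 0.506, so Mirow fever is most probable.

Mirow fever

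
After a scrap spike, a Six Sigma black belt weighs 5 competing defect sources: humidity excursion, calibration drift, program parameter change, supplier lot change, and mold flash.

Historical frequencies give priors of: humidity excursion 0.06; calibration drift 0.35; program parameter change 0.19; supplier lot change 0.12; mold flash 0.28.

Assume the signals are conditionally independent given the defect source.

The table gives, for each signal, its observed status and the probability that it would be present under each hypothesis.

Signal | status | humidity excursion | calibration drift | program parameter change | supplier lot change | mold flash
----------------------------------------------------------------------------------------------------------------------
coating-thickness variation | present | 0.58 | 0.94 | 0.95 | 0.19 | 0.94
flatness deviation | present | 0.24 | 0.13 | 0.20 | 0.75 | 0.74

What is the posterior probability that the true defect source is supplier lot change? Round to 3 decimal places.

0.057

Multiply each prior by the joint likelihood of the signal pattern:
  humidity excursion: 0.06 × 0.58 × 0.24 = 0.008352
  calibration drift: 0.35 × 0.94 × 0.13 = 0.04277
  program parameter change: 0.19 × 0.95 × 0.20 = 0.0361
  supplier lot change: 0.12 × 0.19 × 0.75 = 0.0171
  mold flash: 0.28 × 0.94 × 0.74 = 0.19477
Normalizing constant Z = 0.008352 + 0.04277 + 0.0361 + 0.0171 + 0.19477 = 0.29909.
P(supplier lot change | evidence) = 0.0171 / 0.29909 ≈ 0.057.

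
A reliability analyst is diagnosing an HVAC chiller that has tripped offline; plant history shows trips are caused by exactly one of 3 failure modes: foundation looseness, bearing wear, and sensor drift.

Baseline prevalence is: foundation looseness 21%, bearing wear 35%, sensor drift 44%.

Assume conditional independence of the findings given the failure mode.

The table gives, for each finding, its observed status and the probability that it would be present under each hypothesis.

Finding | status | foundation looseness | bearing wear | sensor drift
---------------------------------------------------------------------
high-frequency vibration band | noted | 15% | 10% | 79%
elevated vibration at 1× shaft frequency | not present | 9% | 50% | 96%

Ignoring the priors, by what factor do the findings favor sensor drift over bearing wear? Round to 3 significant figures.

0.632

Joint likelihood of the evidence pattern under each hypothesis (using 1 − P(present | H) for each absent finding):
  sensor drift: 0.79 × (1 − 0.96) = 0.0316
  bearing wear: 0.10 × (1 − 0.50) = 0.05
Bayes factor = 0.0316 / 0.05 ≈ 0.632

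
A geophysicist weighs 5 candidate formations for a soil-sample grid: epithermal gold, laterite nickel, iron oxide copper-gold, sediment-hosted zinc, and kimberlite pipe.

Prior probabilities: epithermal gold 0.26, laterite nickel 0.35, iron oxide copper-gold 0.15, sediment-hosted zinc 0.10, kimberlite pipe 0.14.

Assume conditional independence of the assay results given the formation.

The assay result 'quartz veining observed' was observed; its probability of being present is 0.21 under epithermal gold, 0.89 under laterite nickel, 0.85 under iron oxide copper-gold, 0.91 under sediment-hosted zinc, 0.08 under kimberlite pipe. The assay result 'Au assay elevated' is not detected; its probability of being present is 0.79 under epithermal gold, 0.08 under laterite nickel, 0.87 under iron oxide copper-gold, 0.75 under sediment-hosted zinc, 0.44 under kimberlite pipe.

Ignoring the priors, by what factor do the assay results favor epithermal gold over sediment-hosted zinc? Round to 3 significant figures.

0.194

Take the product of per-assay result likelihoods under each hypothesis (using 1 − P(present | H) for each absent assay result), then divide.
  epithermal gold: 0.21 × (1 − 0.79) = 0.0441
  sediment-hosted zinc: 0.91 × (1 − 0.75) = 0.2275
Bayes factor = 0.0441 / 0.2275 ≈ 0.194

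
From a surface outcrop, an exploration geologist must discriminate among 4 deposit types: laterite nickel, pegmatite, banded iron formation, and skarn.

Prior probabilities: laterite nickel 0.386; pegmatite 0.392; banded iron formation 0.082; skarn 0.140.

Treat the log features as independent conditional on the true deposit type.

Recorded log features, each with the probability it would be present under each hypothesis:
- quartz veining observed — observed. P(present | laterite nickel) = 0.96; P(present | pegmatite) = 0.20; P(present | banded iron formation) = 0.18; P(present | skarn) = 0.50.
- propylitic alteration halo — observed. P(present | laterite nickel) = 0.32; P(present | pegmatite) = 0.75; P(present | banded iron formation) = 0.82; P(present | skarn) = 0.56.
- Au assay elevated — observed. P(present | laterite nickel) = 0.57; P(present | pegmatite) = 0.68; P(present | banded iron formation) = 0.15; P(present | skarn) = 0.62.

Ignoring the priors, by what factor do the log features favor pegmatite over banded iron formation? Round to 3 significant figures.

4.61

Joint likelihood of the log feature pattern under each hypothesis:
  pegmatite: 0.20 × 0.75 × 0.68 = 0.102
  banded iron formation: 0.18 × 0.82 × 0.15 = 0.02214
Bayes factor = 0.102 / 0.02214 ≈ 4.61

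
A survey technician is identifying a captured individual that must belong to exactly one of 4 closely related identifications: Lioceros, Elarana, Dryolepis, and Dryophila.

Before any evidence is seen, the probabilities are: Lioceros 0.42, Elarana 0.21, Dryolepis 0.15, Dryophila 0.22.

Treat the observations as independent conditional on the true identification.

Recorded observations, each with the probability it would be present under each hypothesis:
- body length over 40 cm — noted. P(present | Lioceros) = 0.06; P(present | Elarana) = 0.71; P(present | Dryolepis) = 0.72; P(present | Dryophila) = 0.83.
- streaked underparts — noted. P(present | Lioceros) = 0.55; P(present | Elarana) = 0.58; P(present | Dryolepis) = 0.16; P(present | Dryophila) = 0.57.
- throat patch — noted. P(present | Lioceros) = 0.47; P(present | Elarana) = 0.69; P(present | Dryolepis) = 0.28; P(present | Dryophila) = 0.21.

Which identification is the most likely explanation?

Elarana

By Bayes' rule with conditional independence, the unnormalized weight for each hypothesis is prior × ∏ likelihoods:
  Lioceros: 0.42 × 0.06 × 0.55 × 0.47 = 0.0065142
  Elarana: 0.21 × 0.71 × 0.58 × 0.69 = 0.05967
  Dryolepis: 0.15 × 0.72 × 0.16 × 0.28 = 0.0048384
  Dryophila: 0.22 × 0.83 × 0.57 × 0.21 = 0.021857
Normalizing constant Z = 0.0065142 + 0.05967 + 0.0048384 + 0.021857 = 0.09288.
P(Lioceros | evidence) ≈ 0.0065142 / 0.09288 ≈ 0.070
P(Elarana | evidence) ≈ 0.05967 / 0.09288 ≈ 0.642
P(Dryolepis | evidence) ≈ 0.0048384 / 0.09288 ≈ 0.052
P(Dryophila | evidence) ≈ 0.021857 / 0.09288 ≈ 0.235
The largest is 0.642, so Elarana is most probable.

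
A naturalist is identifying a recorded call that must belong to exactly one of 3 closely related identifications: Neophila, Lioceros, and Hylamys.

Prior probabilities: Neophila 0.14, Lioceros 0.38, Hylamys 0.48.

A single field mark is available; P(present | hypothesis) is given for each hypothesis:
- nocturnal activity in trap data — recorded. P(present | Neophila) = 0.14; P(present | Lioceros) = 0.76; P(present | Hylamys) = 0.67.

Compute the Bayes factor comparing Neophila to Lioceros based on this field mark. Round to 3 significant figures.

The Bayes factor is the ratio of the two likelihoods.
  Neophila: 0.14
  Lioceros: 0.76
Bayes factor = 0.14 / 0.76 ≈ 0.184

0.184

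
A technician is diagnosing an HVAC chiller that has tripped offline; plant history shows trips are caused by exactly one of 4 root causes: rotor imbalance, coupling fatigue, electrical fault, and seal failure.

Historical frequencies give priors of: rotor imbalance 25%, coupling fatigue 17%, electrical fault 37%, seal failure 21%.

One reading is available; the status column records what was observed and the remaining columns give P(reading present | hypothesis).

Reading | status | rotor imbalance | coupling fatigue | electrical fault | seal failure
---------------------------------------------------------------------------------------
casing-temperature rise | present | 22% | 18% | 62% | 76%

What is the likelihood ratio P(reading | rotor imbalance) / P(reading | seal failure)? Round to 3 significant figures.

The Bayes factor is the ratio of the two likelihoods.
  rotor imbalance: 0.22
  seal failure: 0.76
Bayes factor = 0.22 / 0.76 ≈ 0.289

0.289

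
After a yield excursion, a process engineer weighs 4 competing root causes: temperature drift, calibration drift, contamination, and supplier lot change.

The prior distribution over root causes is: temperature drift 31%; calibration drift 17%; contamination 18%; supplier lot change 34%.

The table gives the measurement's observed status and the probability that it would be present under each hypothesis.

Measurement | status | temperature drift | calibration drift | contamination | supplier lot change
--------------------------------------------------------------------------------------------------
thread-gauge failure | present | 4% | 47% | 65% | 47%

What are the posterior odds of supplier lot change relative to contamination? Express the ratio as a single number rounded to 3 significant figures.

Posterior odds equal prior odds times the likelihood ratio; only the two competing hypotheses matter.
  supplier lot change: 0.34 × 0.47 = 0.1598
  contamination: 0.18 × 0.65 = 0.117
Odds(supplier lot change : contamination) = 0.1598 / 0.117 ≈ 1.37.

1.37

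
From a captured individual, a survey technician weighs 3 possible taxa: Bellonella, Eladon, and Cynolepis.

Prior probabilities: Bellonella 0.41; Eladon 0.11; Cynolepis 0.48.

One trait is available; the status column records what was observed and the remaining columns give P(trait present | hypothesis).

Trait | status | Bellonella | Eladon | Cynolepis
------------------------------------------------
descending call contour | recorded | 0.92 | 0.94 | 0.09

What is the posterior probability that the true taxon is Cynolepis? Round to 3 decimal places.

0.082

For each hypothesis, the unnormalized posterior weight is prior × likelihood:
  Bellonella: 0.41 × 0.92 = 0.3772
  Eladon: 0.11 × 0.94 = 0.1034
  Cynolepis: 0.48 × 0.09 = 0.0432
Normalizing constant Z = 0.3772 + 0.1034 + 0.0432 = 0.5238.
P(Cynolepis | evidence) = 0.0432 / 0.5238 ≈ 0.082.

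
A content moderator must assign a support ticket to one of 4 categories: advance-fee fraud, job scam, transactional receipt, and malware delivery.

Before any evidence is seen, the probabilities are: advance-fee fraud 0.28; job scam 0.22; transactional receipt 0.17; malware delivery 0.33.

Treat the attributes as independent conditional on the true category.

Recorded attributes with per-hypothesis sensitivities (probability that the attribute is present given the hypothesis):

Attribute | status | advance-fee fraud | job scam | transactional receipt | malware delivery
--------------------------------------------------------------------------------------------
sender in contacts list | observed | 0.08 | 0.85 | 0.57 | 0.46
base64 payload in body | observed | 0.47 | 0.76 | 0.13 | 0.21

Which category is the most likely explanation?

job scam

Multiply each prior by the joint likelihood of the attribute pattern:
  advance-fee fraud: 0.28 × 0.08 × 0.47 = 0.010528
  job scam: 0.22 × 0.85 × 0.76 = 0.14212
  transactional receipt: 0.17 × 0.57 × 0.13 = 0.012597
  malware delivery: 0.33 × 0.46 × 0.21 = 0.031878
Normalizing constant Z = 0.010528 + 0.14212 + 0.012597 + 0.031878 = 0.19712.
P(advance-fee fraud | evidence) ≈ 0.010528 / 0.19712 ≈ 0.053
P(job scam | evidence) ≈ 0.14212 / 0.19712 ≈ 0.721
P(transactional receipt | evidence) ≈ 0.012597 / 0.19712 ≈ 0.064
P(malware delivery | evidence) ≈ 0.031878 / 0.19712 ≈ 0.162
The largest is 0.721, so job scam is most probable.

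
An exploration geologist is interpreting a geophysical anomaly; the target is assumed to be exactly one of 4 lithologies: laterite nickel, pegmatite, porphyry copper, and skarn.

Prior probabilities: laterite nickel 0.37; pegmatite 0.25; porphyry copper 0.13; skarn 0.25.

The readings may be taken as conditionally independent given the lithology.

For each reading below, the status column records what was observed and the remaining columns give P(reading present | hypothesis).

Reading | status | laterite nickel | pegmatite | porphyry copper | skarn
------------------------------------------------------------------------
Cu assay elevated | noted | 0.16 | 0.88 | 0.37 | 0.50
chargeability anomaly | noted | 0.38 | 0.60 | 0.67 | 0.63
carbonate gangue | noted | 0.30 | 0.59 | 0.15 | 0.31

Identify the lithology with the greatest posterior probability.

By Bayes' rule with conditional independence, the unnormalized weight for each hypothesis is prior × ∏ likelihoods:
  laterite nickel: 0.37 × 0.16 × 0.38 × 0.30 = 0.0067488
  pegmatite: 0.25 × 0.88 × 0.60 × 0.59 = 0.07788
  porphyry copper: 0.13 × 0.37 × 0.67 × 0.15 = 0.0048341
  skarn: 0.25 × 0.50 × 0.63 × 0.31 = 0.024413
The unnormalized weights sum to 0.11388.
P(laterite nickel | evidence) ≈ 0.0067488 / 0.11388 ≈ 0.059
P(pegmatite | evidence) ≈ 0.07788 / 0.11388 ≈ 0.684
P(porphyry copper | evidence) ≈ 0.0048341 / 0.11388 ≈ 0.042
P(skarn | evidence) ≈ 0.024413 / 0.11388 ≈ 0.214
The largest is 0.684, so pegmatite is most probable.

pegmatite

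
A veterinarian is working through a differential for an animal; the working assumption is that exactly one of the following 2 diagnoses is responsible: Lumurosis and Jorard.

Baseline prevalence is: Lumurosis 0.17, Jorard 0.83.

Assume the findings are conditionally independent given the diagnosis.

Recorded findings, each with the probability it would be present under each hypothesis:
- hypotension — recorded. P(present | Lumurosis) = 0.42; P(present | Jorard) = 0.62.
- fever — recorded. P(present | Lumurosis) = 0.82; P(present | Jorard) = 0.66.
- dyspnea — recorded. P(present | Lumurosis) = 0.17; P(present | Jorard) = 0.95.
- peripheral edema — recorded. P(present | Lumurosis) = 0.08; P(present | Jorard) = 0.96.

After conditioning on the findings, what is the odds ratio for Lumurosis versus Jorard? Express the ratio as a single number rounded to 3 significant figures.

0.00257

Unnormalized posterior weight (prior times the finding likelihoods) for each of the two hypotheses:
  Lumurosis: 0.17 × 0.42 × 0.82 × 0.17 × 0.08 = 0.00079625
  Jorard: 0.83 × 0.62 × 0.66 × 0.95 × 0.96 = 0.30975
Odds(Lumurosis : Jorard) = 0.00079625 / 0.30975 ≈ 0.00257.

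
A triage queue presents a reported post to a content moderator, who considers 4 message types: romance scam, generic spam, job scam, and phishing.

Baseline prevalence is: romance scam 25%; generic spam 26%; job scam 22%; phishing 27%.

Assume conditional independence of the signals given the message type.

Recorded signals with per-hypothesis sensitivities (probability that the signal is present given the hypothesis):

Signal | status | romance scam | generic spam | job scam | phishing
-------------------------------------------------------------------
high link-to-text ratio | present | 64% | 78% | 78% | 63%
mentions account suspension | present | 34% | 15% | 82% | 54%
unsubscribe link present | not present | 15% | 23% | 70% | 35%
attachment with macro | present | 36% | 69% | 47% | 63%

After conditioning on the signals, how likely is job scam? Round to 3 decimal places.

For each hypothesis, the unnormalized posterior weight is prior × product of the signal likelihoods (using 1 − P(present | H) for each absent signal):
  romance scam: 0.25 × 0.64 × 0.34 × (1 − 0.15) × 0.36 = 0.016646
  generic spam: 0.26 × 0.78 × 0.15 × (1 − 0.23) × 0.69 = 0.016162
  job scam: 0.22 × 0.78 × 0.82 × (1 − 0.70) × 0.47 = 0.01984
  phishing: 0.27 × 0.63 × 0.54 × (1 − 0.35) × 0.63 = 0.037614
Normalizing constant Z = 0.016646 + 0.016162 + 0.01984 + 0.037614 = 0.090263.
P(job scam | evidence) = 0.01984 / 0.090263 ≈ 0.220.

0.220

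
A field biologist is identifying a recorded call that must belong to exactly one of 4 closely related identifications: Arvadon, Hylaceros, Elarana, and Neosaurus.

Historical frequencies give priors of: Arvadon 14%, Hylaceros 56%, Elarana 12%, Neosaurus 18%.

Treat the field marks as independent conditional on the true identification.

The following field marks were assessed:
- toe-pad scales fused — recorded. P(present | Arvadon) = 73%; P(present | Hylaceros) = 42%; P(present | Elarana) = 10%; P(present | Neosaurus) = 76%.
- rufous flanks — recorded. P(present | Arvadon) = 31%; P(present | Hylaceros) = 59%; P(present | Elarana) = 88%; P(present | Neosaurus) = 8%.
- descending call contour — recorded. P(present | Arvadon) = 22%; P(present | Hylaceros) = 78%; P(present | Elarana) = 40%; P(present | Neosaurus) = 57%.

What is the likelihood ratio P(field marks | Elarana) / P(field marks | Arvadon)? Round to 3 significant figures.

Joint likelihood of the field mark pattern under each hypothesis:
  Elarana: 0.10 × 0.88 × 0.40 = 0.0352
  Arvadon: 0.73 × 0.31 × 0.22 = 0.049786
Bayes factor = 0.0352 / 0.049786 ≈ 0.707

0.707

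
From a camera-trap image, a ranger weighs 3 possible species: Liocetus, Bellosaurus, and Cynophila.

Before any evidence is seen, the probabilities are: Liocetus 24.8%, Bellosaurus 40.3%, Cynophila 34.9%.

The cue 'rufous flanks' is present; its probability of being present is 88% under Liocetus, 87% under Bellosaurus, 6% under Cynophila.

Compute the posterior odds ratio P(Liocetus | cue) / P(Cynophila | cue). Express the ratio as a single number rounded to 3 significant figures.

The normalizing constant cancels in an odds ratio, so compute prior × likelihood for the two hypotheses only:
  Liocetus: 0.248 × 0.88 = 0.21824
  Cynophila: 0.349 × 0.06 = 0.02094
Odds(Liocetus : Cynophila) = 0.21824 / 0.02094 ≈ 10.4.

10.4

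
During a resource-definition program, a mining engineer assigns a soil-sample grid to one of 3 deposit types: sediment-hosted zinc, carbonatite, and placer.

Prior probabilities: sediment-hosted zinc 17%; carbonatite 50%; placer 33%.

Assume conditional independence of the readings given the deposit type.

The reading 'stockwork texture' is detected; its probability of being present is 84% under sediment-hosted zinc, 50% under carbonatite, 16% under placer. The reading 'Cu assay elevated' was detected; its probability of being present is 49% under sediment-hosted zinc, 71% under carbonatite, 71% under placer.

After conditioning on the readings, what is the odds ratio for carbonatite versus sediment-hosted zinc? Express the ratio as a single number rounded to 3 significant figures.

Unnormalized posterior weight (prior times the reading likelihoods) for each of the two hypotheses:
  carbonatite: 0.50 × 0.50 × 0.71 = 0.1775
  sediment-hosted zinc: 0.17 × 0.84 × 0.49 = 0.069972
Posterior odds = 0.1775 / 0.069972 ≈ 2.54.

2.54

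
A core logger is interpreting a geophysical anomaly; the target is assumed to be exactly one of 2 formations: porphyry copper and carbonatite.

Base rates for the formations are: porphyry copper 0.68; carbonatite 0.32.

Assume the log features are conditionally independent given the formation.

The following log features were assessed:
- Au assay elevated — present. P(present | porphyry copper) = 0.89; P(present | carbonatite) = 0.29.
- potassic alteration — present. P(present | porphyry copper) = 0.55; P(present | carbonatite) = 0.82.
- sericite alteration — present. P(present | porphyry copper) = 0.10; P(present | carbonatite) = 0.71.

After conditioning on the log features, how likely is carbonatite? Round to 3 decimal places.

For each hypothesis, the unnormalized posterior weight is prior × product of the log feature likelihoods:
  porphyry copper: 0.68 × 0.89 × 0.55 × 0.10 = 0.033286
  carbonatite: 0.32 × 0.29 × 0.82 × 0.71 = 0.054028
The unnormalized weights sum to 0.087314.
P(carbonatite | evidence) = 0.054028 / 0.087314 ≈ 0.619.

0.619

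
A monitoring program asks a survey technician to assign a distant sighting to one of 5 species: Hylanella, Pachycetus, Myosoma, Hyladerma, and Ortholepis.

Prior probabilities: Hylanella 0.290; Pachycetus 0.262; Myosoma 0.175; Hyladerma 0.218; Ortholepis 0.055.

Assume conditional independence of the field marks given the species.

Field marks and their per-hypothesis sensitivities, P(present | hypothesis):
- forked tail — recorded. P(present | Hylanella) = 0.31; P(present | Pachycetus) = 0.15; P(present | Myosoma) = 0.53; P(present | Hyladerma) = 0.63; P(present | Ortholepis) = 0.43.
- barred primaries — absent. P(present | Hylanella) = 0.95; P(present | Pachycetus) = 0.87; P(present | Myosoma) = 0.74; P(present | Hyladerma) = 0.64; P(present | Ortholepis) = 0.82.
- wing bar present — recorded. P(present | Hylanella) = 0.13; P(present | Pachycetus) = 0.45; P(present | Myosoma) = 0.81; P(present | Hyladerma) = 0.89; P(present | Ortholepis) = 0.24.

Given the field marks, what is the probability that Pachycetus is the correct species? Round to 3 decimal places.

For each hypothesis, the unnormalized posterior weight is prior × product of the field mark likelihoods (using 1 − P(present | H) for each absent field mark):
  Hylanella: 0.290 × 0.31 × (1 − 0.95) × 0.13 = 0.00058435
  Pachycetus: 0.262 × 0.15 × (1 − 0.87) × 0.45 = 0.0022991
  Myosoma: 0.175 × 0.53 × (1 − 0.74) × 0.81 = 0.019533
  Hyladerma: 0.218 × 0.63 × (1 − 0.64) × 0.89 = 0.044004
  Ortholepis: 0.055 × 0.43 × (1 − 0.82) × 0.24 = 0.0010217
Normalizing constant Z = 0.00058435 + 0.0022991 + 0.019533 + 0.044004 + 0.0010217 = 0.067442.
P(Pachycetus | evidence) = 0.0022991 / 0.067442 ≈ 0.034.

0.034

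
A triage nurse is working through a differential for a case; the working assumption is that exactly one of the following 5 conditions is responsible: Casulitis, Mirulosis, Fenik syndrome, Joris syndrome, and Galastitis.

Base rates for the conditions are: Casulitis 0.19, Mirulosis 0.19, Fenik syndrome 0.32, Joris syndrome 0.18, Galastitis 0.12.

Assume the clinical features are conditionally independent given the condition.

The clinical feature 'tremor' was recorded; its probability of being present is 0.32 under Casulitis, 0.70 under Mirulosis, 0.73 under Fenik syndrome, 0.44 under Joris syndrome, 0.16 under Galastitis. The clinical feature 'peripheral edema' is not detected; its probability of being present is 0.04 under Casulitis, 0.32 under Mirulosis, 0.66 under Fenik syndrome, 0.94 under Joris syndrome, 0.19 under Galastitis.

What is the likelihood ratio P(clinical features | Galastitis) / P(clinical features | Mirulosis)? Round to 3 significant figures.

Joint likelihood of the clinical feature pattern under each hypothesis (using 1 − P(present | H) for each absent clinical feature):
  Galastitis: 0.16 × (1 − 0.19) = 0.1296
  Mirulosis: 0.70 × (1 − 0.32) = 0.476
Bayes factor = 0.1296 / 0.476 ≈ 0.272

0.272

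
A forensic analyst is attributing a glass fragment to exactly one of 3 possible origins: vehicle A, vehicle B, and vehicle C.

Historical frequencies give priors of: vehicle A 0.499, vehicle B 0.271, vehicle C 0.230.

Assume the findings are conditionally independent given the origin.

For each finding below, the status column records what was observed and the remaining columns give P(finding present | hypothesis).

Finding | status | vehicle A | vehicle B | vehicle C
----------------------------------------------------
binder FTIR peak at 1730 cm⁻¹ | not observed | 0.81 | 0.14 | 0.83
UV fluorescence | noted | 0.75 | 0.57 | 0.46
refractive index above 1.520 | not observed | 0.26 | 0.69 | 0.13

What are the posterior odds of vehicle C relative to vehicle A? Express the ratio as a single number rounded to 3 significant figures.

0.297

Unnormalized posterior weight (prior times the finding likelihoods) for each of the two hypotheses (using 1 − P(present | H) for each absent finding):
  vehicle C: 0.230 × (1 − 0.83) × 0.46 × (1 − 0.13) = 0.015648
  vehicle A: 0.499 × (1 − 0.81) × 0.75 × (1 − 0.26) = 0.05262
Posterior odds = 0.015648 / 0.05262 ≈ 0.297.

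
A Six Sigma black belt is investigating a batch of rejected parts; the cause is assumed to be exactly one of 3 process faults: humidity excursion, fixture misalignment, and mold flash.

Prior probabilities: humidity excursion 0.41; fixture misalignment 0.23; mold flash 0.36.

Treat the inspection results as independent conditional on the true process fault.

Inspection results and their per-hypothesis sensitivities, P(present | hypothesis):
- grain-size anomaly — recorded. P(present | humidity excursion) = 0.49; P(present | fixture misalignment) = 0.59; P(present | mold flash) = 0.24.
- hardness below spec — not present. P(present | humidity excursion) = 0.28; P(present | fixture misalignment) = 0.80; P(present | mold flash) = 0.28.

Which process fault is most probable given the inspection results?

Multiply each prior by the joint likelihood of the inspection result pattern (using 1 − P(present | H) for each absent inspection result):
  humidity excursion: 0.41 × 0.49 × (1 − 0.28) = 0.14465
  fixture misalignment: 0.23 × 0.59 × (1 − 0.80) = 0.02714
  mold flash: 0.36 × 0.24 × (1 − 0.28) = 0.062208
The unnormalized weights sum to 0.234.
P(humidity excursion | evidence) ≈ 0.14465 / 0.234 ≈ 0.618
P(fixture misalignment | evidence) ≈ 0.02714 / 0.234 ≈ 0.116
P(mold flash | evidence) ≈ 0.062208 / 0.234 ≈ 0.266
The largest is 0.618, so humidity excursion is most probable.

humidity excursion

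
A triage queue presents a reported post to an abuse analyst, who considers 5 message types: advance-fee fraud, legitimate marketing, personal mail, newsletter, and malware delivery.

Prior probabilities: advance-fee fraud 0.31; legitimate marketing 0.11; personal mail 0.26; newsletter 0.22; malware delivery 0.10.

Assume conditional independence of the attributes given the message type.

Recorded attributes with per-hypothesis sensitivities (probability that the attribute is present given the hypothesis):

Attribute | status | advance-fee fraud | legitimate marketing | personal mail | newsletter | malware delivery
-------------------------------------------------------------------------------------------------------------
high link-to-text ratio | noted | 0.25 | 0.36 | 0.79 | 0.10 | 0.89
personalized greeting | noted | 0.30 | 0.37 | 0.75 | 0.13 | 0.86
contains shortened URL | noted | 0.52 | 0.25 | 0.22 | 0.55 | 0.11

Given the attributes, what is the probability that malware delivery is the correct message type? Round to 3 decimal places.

0.141

By Bayes' rule with conditional independence, the unnormalized weight for each hypothesis is prior × ∏ likelihoods:
  advance-fee fraud: 0.31 × 0.25 × 0.30 × 0.52 = 0.01209
  legitimate marketing: 0.11 × 0.36 × 0.37 × 0.25 = 0.003663
  personal mail: 0.26 × 0.79 × 0.75 × 0.22 = 0.033891
  newsletter: 0.22 × 0.10 × 0.13 × 0.55 = 0.001573
  malware delivery: 0.10 × 0.89 × 0.86 × 0.11 = 0.0084194
Marginal likelihood of the evidence = 0.059636.
P(malware delivery | evidence) = 0.0084194 / 0.059636 ≈ 0.141.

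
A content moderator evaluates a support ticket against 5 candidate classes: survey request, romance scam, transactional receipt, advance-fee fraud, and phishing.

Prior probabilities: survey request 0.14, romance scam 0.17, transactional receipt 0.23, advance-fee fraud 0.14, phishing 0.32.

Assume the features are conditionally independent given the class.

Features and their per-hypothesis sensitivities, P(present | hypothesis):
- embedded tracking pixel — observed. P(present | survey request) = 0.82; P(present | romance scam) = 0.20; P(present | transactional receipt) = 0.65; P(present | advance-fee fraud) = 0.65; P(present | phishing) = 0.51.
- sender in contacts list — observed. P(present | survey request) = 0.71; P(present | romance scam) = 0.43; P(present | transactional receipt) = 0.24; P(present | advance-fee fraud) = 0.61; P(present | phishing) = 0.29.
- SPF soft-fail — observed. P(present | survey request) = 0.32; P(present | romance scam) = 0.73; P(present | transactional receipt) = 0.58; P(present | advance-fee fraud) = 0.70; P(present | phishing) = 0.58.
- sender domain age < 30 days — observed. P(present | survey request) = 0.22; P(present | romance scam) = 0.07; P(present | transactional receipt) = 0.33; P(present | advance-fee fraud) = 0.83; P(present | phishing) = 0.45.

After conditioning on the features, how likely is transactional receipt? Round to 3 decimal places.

For each hypothesis, the unnormalized posterior weight is prior × product of the feature likelihoods:
  survey request: 0.14 × 0.82 × 0.71 × 0.32 × 0.22 = 0.0057382
  romance scam: 0.17 × 0.20 × 0.43 × 0.73 × 0.07 = 0.00074708
  transactional receipt: 0.23 × 0.65 × 0.24 × 0.58 × 0.33 = 0.0068674
  advance-fee fraud: 0.14 × 0.65 × 0.61 × 0.70 × 0.83 = 0.032251
  phishing: 0.32 × 0.51 × 0.29 × 0.58 × 0.45 = 0.012353
The unnormalized weights sum to 0.057957.
P(transactional receipt | evidence) = 0.0068674 / 0.057957 ≈ 0.118.

0.118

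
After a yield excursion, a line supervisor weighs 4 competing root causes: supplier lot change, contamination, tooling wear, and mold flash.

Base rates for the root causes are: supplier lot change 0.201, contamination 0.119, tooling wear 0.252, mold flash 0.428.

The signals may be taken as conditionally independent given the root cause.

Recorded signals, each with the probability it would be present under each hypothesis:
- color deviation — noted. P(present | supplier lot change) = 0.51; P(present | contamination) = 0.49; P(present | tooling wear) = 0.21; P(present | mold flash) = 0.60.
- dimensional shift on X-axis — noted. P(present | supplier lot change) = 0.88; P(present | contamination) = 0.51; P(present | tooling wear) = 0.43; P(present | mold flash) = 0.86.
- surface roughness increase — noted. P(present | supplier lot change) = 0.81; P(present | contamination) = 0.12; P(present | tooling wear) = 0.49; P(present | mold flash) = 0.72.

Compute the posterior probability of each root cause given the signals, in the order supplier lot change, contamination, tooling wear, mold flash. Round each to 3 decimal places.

0.296, 0.014, 0.045, 0.644

Multiply each prior by the joint likelihood of the signal pattern:
  supplier lot change: 0.201 × 0.51 × 0.88 × 0.81 = 0.073069
  contamination: 0.119 × 0.49 × 0.51 × 0.12 = 0.0035686
  tooling wear: 0.252 × 0.21 × 0.43 × 0.49 = 0.01115
  mold flash: 0.428 × 0.60 × 0.86 × 0.72 = 0.15901
Marginal likelihood of the evidence = 0.2468.
P(supplier lot change | evidence) = 0.073069 / 0.2468 ≈ 0.296
P(contamination | evidence) = 0.0035686 / 0.2468 ≈ 0.014
P(tooling wear | evidence) = 0.01115 / 0.2468 ≈ 0.045
P(mold flash | evidence) = 0.15901 / 0.2468 ≈ 0.644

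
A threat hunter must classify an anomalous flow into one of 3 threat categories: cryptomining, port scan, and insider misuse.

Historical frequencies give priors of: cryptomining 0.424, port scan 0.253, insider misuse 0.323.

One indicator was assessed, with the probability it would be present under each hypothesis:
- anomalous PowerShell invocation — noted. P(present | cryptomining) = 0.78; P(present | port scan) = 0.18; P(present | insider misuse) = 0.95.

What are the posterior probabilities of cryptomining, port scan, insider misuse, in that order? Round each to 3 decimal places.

0.484, 0.067, 0.449

For each hypothesis, the unnormalized posterior weight is prior × likelihood:
  cryptomining: 0.424 × 0.78 = 0.33072
  port scan: 0.253 × 0.18 = 0.04554
  insider misuse: 0.323 × 0.95 = 0.30685
The unnormalized weights sum to 0.68311.
P(cryptomining | evidence) = 0.33072 / 0.68311 ≈ 0.484
P(port scan | evidence) = 0.04554 / 0.68311 ≈ 0.067
P(insider misuse | evidence) = 0.30685 / 0.68311 ≈ 0.449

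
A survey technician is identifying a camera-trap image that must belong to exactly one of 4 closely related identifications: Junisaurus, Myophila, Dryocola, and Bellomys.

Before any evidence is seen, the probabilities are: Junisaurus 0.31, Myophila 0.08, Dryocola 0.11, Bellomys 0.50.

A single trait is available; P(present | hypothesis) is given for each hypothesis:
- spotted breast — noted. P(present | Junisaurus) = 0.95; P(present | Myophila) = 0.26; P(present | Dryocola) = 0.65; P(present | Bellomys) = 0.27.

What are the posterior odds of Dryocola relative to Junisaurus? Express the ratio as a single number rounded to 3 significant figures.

The normalizing constant cancels in an odds ratio, so compute prior × likelihood for the two hypotheses only:
  Dryocola: 0.11 × 0.65 = 0.0715
  Junisaurus: 0.31 × 0.95 = 0.2945
Odds(Dryocola : Junisaurus) = 0.0715 / 0.2945 ≈ 0.243.

0.243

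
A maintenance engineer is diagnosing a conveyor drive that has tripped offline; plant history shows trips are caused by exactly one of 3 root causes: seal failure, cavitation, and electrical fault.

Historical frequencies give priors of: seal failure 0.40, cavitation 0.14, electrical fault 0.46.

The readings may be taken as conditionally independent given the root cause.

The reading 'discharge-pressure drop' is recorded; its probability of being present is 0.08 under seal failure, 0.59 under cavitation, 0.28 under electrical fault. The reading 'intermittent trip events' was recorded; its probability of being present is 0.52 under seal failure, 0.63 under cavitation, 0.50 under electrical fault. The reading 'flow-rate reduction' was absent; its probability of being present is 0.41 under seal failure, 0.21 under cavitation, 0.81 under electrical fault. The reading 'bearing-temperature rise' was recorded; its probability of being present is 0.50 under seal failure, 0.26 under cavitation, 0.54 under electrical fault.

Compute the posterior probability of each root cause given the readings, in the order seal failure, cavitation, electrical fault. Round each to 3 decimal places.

By Bayes' rule with conditional independence, the unnormalized weight for each hypothesis is prior × ∏ likelihoods (using 1 − P(present | H) for each absent reading):
  seal failure: 0.40 × 0.08 × 0.52 × (1 − 0.41) × 0.50 = 0.0049088
  cavitation: 0.14 × 0.59 × 0.63 × (1 − 0.21) × 0.26 = 0.010689
  electrical fault: 0.46 × 0.28 × 0.50 × (1 − 0.81) × 0.54 = 0.0066074
Marginal likelihood of the evidence = 0.022205.
P(seal failure | evidence) = 0.0049088 / 0.022205 ≈ 0.221
P(cavitation | evidence) = 0.010689 / 0.022205 ≈ 0.481
P(electrical fault | evidence) = 0.0066074 / 0.022205 ≈ 0.298

0.221, 0.481, 0.298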